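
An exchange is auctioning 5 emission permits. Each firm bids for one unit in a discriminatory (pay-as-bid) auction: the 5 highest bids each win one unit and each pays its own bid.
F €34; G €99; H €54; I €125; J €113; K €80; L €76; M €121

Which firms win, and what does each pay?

Ordering the bids: 125 (I), 121 (M), 113 (J), 99 (G), 80 (K), 76 (L), 54 (H), …
Winners (5 units): I, M, J, G, K.
Each winner pays its own bid: I €125, M €121, J €113, G €99, K €80.

I €125, M €121, J €113, G €99, K €80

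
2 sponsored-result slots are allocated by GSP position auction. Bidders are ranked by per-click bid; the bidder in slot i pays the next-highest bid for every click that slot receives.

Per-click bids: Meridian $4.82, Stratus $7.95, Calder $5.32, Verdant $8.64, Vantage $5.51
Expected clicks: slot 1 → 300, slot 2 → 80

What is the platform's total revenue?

Per-click bids in order: $8.64 (Verdant) > $7.95 (Stratus) > $5.51 (Vantage) > …
Slot 1: Verdant pays $7.95 × 300 = $2385.00
Slot 2: Stratus pays $5.51 × 80 = $440.80
Total = $2825.80

Total revenue: $2825.80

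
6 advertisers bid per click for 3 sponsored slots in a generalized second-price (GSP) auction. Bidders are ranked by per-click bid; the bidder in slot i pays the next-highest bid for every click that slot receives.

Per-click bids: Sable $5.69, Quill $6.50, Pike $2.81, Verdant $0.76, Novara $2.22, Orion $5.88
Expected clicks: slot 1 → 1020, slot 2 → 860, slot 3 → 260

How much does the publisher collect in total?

Total revenue: $11621.60

Ranked by bid: $6.50 (Quill) > $5.88 (Orion) > $5.69 (Sable) > $2.81 (Pike) > …
Slot 1: Quill pays $5.88 × 1020 = $5997.60
Slot 2: Orion pays $5.69 × 860 = $4893.40
Slot 3: Sable pays $2.81 × 260 = $730.60
Total = $11621.60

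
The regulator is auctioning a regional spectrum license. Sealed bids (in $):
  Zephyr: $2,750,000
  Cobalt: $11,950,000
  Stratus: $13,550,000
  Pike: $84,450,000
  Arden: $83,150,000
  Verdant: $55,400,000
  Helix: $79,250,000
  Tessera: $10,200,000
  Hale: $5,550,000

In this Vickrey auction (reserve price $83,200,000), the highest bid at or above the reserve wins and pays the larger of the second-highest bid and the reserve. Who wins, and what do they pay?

Sorting bids: 84,450,000 (Pike) > 83,150,000 (Arden) > 79,250,000 (Helix) > 55,400,000 (Verdant) > 13,550,000 (Stratus) > 11,950,000 (Cobalt) > …
Highest eligible bid: Pike at $84,450,000.
Second-highest bid $83,150,000 is below the reserve $83,200,000, so the reserve binds → payment $83,200,000.

Pike pays $83,200,000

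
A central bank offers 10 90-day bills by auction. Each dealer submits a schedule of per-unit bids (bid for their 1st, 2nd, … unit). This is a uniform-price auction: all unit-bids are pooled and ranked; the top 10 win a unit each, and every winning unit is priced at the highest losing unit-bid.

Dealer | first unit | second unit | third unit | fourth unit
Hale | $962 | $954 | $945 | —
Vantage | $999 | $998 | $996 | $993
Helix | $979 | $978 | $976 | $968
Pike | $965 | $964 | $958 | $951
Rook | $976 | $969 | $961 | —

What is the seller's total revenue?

Merging the schedules and taking the best 10: 999 (Vantage-1), 998 (Vantage-2), 996 (Vantage-3), 993 (Vantage-4), 979 (Helix-1), 978 (Helix-2), 976 (Helix-3), 976 (Rook-1), 969 (Rook-2), 968 (Helix-4)
The (k+1)-th unit-bid is $965.
Allocation: Helix 4, Rook 2, Vantage 4. Every unit priced at $965.
Revenue = 10 × 965 = $9,650.

Total revenue: $9,650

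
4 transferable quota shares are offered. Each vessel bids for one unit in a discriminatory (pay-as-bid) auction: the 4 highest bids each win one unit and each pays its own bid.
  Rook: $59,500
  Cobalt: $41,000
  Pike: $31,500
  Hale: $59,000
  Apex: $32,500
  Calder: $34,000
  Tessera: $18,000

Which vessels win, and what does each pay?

Rook $59,500, Hale $59,000, Cobalt $41,000, Calder $34,000

Sorting: 59,500 (Rook), 59,000 (Hale), 41,000 (Cobalt), 34,000 (Calder), 32,500 (Apex), 31,500 (Pike), …
The 4 highest are Rook, Hale, Cobalt, Calder.
Each winner pays its own bid: Rook $59,500, Hale $59,000, Cobalt $41,000, Calder $34,000.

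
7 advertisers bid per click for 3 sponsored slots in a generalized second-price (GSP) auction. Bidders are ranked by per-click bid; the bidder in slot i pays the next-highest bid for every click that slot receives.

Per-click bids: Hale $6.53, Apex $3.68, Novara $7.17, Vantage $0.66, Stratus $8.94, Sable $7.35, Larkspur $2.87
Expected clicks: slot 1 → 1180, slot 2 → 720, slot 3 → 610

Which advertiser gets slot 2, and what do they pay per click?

Sable; $7.17 per click

Per-click bids in order: $8.94 (Stratus) > $7.35 (Sable) > $7.17 (Novara) > $6.53 (Hale) > …
Slot 2 goes to the second-ranked bidder, Sable, who pays the next bid down: $7.17/click.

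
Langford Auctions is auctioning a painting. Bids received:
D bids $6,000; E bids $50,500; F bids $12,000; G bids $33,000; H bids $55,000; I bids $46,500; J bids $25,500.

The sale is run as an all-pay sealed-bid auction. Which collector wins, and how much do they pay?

H pays $55,000

Sorting bids: 55,000 (H) > 50,500 (E) > 46,500 (I) > 33,000 (G) > 25,500 (J) > 12,000 (F) > …
H is highest and takes the item; every bidder forfeits their bid.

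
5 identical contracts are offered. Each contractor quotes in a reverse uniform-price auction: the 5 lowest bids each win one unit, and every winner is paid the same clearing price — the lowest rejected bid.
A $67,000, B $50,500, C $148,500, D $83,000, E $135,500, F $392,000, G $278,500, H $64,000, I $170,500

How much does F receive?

Sorting: 50,500 (B), 64,000 (H), 67,000 (A), 83,000 (D), 135,500 (E), 148,500 (C), 170,500 (I), …
The 5 lowest are B, H, A, D, E.
First losing bid is C's $148,500, which sets the uniform price.
F does not win → is paid $0.

F is paid $0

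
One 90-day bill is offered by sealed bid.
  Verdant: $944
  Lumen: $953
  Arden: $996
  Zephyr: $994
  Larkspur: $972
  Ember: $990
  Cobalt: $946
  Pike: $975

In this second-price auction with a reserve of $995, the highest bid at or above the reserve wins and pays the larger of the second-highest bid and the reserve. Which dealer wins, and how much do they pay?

Bids in order: 996 (Arden) > 994 (Zephyr) > 990 (Ember) > 975 (Pike) > 972 (Larkspur) > 953 (Lumen) > …
Highest eligible bid: Arden at $996.
Second-highest bid $994 is below the reserve $995, so the reserve binds → payment $995.

Arden pays $995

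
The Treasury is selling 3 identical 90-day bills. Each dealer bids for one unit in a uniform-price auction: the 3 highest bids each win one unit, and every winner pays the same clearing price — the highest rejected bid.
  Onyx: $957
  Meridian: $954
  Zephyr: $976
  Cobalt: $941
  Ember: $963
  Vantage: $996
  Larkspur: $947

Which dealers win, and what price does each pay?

Sorting: 996 (Vantage), 976 (Zephyr), 963 (Ember), 957 (Onyx), 954 (Meridian), …
The 3 highest are Vantage, Zephyr, Ember.
Highest unsuccessful bid: $957 → clearing price.

Vantage, Zephyr, Ember; each pays $957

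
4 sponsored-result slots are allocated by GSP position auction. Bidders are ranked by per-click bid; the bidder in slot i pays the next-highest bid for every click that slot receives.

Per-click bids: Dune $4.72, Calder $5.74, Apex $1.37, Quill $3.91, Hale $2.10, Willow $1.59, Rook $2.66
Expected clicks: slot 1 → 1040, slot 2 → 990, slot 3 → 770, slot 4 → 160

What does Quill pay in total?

Quill pays $2048.20

Ranked by bid: $5.74 (Calder) > $4.72 (Dune) > $3.91 (Quill) > $2.66 (Rook) > $2.10 (Hale) > …
Quill holds slot 3 → pays next bid $2.66 × 770 clicks = $2048.20.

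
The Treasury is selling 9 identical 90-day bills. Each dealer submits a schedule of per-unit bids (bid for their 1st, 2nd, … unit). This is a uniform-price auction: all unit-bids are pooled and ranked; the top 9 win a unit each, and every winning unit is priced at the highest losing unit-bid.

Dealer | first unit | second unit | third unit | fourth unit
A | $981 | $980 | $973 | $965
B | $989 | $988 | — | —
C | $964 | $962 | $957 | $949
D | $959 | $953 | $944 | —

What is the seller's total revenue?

Total revenue: $8,613

Pooled unit-bids ranked (top 9): 989 (B-1), 988 (B-2), 981 (A-1), 980 (A-2), 973 (A-3), 965 (A-4), 964 (C-1), 962 (C-2), 959 (D-1)
Highest rejected unit-bid = $957.
Allocation: A 4, B 2, C 2, D 1. Every unit priced at $957.
Revenue = 9 × 957 = $8,613.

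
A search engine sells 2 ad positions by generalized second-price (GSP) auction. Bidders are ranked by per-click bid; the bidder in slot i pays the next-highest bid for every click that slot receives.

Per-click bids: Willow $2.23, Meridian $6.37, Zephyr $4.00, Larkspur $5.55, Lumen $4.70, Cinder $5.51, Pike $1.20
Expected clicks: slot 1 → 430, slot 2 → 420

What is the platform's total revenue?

Total revenue: $4700.70

Ranked by bid: $6.37 (Meridian) > $5.55 (Larkspur) > $5.51 (Cinder) > …
Slot 1: Meridian pays $5.55 × 430 = $2386.50
Slot 2: Larkspur pays $5.51 × 420 = $2314.20
Total = $4700.70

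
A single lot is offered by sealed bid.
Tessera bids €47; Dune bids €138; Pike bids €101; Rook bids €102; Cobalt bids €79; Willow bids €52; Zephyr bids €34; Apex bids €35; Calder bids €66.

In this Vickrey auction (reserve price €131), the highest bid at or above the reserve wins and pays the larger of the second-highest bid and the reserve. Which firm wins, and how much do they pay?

Bids ranked: 138 (Dune) > 102 (Rook) > 101 (Pike) > 79 (Cobalt) > 66 (Calder) > 52 (Willow) > …
Dune has the top bid at or above the reserve (€138).
Second-highest bid €102 is below the reserve €131, so the reserve binds → payment €131.

Dune pays €131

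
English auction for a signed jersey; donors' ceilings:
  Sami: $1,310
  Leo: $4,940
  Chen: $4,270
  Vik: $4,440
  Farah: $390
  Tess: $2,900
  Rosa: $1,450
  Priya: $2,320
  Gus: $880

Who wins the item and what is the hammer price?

Limits ranked: 4,940 (Leo) > 4,440 (Vik) > 4,270 (Chen) > 2,900 (Tess) > 2,320 (Priya) > 1,450 (Rosa) > …
Once the price passes $4,440, only Leo is left; the hammer falls at Vik's limit of $4,440.

Leo wins at $4,440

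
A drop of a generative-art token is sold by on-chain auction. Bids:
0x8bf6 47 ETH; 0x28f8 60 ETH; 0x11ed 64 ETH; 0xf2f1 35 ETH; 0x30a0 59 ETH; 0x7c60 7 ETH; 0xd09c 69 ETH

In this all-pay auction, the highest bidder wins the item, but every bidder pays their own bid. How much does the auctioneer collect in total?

Sorting bids: 69 (0xd09c) > 64 (0x11ed) > 60 (0x28f8) > 59 (0x30a0) > 47 (0x8bf6) > 35 (0xf2f1) > …
Every bidder forfeits their bid regardless of winning.
Revenue = 47 + 60 + 64 + 35 + 59 + 7 + 69 = 341 ETH.

Total revenue: 341 ETH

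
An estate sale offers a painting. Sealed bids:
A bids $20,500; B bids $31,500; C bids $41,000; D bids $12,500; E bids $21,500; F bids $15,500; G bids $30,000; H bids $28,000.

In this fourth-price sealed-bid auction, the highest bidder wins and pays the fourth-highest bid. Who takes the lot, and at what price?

C pays $28,000

Sorting bids: 41,000 (C) > 31,500 (B) > 30,000 (G) > 28,000 (H) > 21,500 (E) > 20,500 (A) > …
C is highest; pays the fourth-highest bid, $28,000.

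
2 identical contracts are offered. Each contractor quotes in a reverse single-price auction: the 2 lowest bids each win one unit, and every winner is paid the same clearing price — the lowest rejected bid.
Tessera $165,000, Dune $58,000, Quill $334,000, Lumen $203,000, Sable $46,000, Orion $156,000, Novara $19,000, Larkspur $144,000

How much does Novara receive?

Sorting: 19,000 (Novara), 46,000 (Sable), 58,000 (Dune), 144,000 (Larkspur), …
The 2 lowest are Novara, Sable.
First losing bid is Dune's $58,000, which sets the uniform price.
Novara wins → is paid $58,000.

Novara is paid $58,000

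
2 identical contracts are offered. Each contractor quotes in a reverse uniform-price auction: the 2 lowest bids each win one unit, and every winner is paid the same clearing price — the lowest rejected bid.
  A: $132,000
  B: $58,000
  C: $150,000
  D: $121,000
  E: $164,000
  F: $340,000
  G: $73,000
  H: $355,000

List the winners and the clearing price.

B, G; each is paid $121,000

Bids ranked low→high: 58,000 (B), 73,000 (G), 121,000 (D), 132,000 (A), …
Lowest 2: B, G.
First losing bid is D's $121,000, which sets the uniform price.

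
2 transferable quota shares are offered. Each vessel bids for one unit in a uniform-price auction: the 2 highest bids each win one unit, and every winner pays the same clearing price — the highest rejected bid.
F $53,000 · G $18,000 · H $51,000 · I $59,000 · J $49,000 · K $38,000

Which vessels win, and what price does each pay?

Bids ranked high→low: 59,000 (I), 53,000 (F), 51,000 (H), 49,000 (J), …
The 2 highest are I, F.
Clearing price = highest rejected bid = $51,000.

I, F; each pays $51,000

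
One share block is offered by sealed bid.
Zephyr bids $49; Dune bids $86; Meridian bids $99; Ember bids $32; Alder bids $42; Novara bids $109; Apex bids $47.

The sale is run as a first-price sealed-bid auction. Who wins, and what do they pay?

Bids in order: 109 (Novara) > 99 (Meridian) > 86 (Dune) > 49 (Zephyr) > 47 (Apex) > 42 (Alder) > …
Novara has the highest bid and pays exactly that: $109.

Novara pays $109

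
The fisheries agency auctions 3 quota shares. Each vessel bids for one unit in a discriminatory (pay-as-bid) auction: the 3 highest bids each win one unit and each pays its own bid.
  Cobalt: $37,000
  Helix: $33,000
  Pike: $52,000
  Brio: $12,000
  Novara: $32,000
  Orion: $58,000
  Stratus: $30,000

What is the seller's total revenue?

Ordering the bids: 58,000 (Orion), 52,000 (Pike), 37,000 (Cobalt), 33,000 (Helix), 32,000 (Novara), …
Winners (3 units): Orion, Pike, Cobalt.
Total revenue = 58,000 + 52,000 + 37,000 = $147,000.

Total revenue: $147,000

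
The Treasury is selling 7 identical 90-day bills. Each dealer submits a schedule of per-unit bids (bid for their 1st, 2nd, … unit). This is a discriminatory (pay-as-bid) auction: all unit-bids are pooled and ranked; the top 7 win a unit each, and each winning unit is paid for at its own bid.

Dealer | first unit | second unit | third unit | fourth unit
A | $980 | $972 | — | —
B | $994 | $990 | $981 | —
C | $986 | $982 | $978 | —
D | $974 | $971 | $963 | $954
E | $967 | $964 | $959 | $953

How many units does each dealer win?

A 1, B 3, C 3

Merging the schedules and taking the best 7: 994 (B-1), 990 (B-2), 986 (C-1), 982 (C-2), 981 (B-3), 980 (A-1), 978 (C-3)
Next rejected bid: $974 (not a price — pay-as-bid).
Allocation: A 1, B 3, C 3.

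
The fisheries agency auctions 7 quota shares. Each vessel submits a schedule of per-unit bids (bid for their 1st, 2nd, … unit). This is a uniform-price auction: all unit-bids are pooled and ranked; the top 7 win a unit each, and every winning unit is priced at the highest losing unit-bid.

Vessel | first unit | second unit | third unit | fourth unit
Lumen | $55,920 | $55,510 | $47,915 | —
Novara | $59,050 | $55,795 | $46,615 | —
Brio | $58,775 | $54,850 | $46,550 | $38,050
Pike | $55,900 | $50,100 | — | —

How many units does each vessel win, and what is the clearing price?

Brio 2, Lumen 2, Novara 2, Pike 1; clearing price $50,100

Merging the schedules and taking the best 7: 59,050 (Novara-1), 58,775 (Brio-1), 55,920 (Lumen-1), 55,900 (Pike-1), 55,795 (Novara-2), 55,510 (Lumen-2), 54,850 (Brio-2)
First bid not allocated: $50,100.
Allocation: Brio 2, Lumen 2, Novara 2, Pike 1.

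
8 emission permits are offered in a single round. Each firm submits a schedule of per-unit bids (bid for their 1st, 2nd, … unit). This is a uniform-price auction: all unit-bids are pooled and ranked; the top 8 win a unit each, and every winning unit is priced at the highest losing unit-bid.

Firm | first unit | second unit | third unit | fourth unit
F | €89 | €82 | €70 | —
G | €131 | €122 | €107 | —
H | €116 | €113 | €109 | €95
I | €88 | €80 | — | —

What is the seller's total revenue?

Merging the schedules and taking the best 8: 131 (G-1), 122 (G-2), 116 (H-1), 113 (H-2), 109 (H-3), 107 (G-3), 95 (H-4), 89 (F-1)
First bid not allocated: €88.
Allocation: F 1, G 3, H 4. Every unit priced at €88.
Revenue = 8 × 88 = €704.

Total revenue: €704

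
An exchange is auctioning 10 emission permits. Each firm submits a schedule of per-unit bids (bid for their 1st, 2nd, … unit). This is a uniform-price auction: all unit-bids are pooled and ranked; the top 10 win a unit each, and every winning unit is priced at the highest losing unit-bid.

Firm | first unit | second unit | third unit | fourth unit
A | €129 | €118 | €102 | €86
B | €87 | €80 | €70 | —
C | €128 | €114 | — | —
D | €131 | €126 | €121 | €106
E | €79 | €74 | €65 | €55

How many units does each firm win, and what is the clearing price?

Merging the schedules and taking the best 10: 131 (D-1), 129 (A-1), 128 (C-1), 126 (D-2), 121 (D-3), 118 (A-2), 114 (C-2), 106 (D-4), 102 (A-3), 87 (B-1)
Highest rejected unit-bid = €86.
Allocation: A 3, B 1, C 2, D 4.

A 3, B 1, C 2, D 4; clearing price €86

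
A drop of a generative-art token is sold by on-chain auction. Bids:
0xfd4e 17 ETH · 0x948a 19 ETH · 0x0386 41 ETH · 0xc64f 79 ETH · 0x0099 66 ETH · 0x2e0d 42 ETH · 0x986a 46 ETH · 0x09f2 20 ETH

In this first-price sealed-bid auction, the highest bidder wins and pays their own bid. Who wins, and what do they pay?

First-price sealed-bid auction: the highest bidder wins and pays their own bid.
Bids ranked: 79 (0xc64f) > 66 (0x0099) > 46 (0x986a) > 42 (0x2e0d) > 41 (0x0386) > 20 (0x09f2) > …
0xc64f has the highest bid and pays exactly that: 79 ETH.

0xc64f pays 79 ETH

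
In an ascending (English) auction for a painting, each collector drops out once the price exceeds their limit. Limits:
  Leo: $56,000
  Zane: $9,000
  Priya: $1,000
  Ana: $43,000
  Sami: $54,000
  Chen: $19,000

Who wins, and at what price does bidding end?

Rule: the price rises until one bidder remains; the winner pays the price at which the last rival dropped out.
Limits in order: 56,000 (Leo) > 54,000 (Sami) > 43,000 (Ana) > 19,000 (Chen) > 9,000 (Zane) > 1,000 (Priya)
Once the price passes $54,000, only Leo is left; the hammer falls at Sami's limit of $54,000.

Leo wins at $54,000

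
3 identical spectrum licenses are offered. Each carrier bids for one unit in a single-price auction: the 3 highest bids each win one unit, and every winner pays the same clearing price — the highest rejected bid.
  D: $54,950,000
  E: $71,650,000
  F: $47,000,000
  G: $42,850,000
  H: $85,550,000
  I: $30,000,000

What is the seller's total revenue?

Ordering the bids: 85,550,000 (H), 71,650,000 (E), 54,950,000 (D), 47,000,000 (F), 42,850,000 (G), …
The 3 highest are H, E, D.
Highest unsuccessful bid: $47,000,000 → clearing price.
Total revenue = 3 × $47,000,000 = $141,000,000.

Total revenue: $141,000,000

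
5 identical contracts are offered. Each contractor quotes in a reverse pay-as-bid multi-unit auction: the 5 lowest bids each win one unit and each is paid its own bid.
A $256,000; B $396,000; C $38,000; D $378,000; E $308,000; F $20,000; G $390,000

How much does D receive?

D is paid $378,000

Bids ranked low→high: 20,000 (F), 38,000 (C), 256,000 (A), 308,000 (E), 378,000 (D), 390,000 (G), 396,000 (B)
Lowest 5: F, C, A, E, D.
D wins → own bid $378,000.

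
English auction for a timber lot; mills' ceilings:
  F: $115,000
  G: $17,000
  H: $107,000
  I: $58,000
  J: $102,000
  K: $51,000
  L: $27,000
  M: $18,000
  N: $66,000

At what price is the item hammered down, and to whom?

Ascending (English) auction: the price rises until one bidder remains; the winner pays the price at which the last rival dropped out.
Sorting limits: 115,000 (F) > 107,000 (H) > 102,000 (J) > 66,000 (N) > 58,000 (I) > 51,000 (K) > …
Once the price passes $107,000, only F is left; the hammer falls at H's limit of $107,000.

F wins at $107,000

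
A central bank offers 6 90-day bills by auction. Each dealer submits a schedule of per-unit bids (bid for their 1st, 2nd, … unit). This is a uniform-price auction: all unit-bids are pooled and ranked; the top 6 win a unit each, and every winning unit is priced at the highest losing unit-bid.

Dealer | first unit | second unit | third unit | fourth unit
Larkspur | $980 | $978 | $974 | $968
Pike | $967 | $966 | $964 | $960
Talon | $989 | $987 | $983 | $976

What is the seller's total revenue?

Total revenue: $5,844

Pooled unit-bids ranked (top 6): 989 (Talon-1), 987 (Talon-2), 983 (Talon-3), 980 (Larkspur-1), 978 (Larkspur-2), 976 (Talon-4)
Highest rejected unit-bid = $974.
Allocation: Larkspur 2, Talon 4. Every unit priced at $974.
Revenue = 6 × 974 = $5,844.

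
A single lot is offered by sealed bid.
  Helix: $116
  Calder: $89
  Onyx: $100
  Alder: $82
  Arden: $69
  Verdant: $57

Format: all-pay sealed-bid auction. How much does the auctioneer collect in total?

Bids in order: 116 (Helix) > 100 (Onyx) > 89 (Calder) > 82 (Alder) > 69 (Arden) > 57 (Verdant)
Every bidder forfeits their bid regardless of winning.
Revenue = 116 + 89 + 100 + 82 + 69 + 57 = $513.

Total revenue: $513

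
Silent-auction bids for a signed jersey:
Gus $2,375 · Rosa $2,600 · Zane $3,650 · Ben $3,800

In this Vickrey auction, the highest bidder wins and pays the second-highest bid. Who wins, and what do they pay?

Bids ranked: 3,800 (Ben) > 3,650 (Zane) > 2,600 (Rosa) > 2,375 (Gus)
Ben is highest; pays the second-highest bid, $3,650.

Ben pays $3,650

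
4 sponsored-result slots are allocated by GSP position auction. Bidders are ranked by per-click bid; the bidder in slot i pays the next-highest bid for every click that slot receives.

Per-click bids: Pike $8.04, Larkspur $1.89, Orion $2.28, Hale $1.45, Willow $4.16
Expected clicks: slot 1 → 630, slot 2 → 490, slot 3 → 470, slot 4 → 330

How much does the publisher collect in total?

Total revenue: $5104.80

Per-click bids in order: $8.04 (Pike) > $4.16 (Willow) > $2.28 (Orion) > $1.89 (Larkspur) > $1.45 (Hale)
Slot 1: Pike pays $4.16 × 630 = $2620.80
Slot 2: Willow pays $2.28 × 490 = $1117.20
Slot 3: Orion pays $1.89 × 470 = $888.30
Slot 4: Larkspur pays $1.45 × 330 = $478.50
Total = $5104.80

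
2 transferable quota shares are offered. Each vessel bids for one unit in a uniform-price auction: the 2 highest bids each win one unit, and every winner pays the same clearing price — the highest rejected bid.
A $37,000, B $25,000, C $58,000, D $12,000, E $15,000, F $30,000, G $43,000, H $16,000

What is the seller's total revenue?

Ordering the bids: 58,000 (C), 43,000 (G), 37,000 (A), 30,000 (F), …
The 2 highest are C, G.
Highest unsuccessful bid: $37,000 → clearing price.
Total revenue = 2 × $37,000 = $74,000.

Total revenue: $74,000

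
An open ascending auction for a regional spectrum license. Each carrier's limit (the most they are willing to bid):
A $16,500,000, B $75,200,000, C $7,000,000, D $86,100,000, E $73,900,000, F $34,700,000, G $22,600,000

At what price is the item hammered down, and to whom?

D wins at $75,200,000

Limits in order: 86,100,000 (D) > 75,200,000 (B) > 73,900,000 (E) > 34,700,000 (F) > 22,600,000 (G) > 16,500,000 (A) > …
B is the last rival to drop out, at $75,200,000; D remains and wins at that price.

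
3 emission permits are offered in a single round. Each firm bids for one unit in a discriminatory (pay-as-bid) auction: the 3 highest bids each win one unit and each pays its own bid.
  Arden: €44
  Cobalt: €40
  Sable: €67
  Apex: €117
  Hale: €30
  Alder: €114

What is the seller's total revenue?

Total revenue: €298

Bids ranked high→low: 117 (Apex), 114 (Alder), 67 (Sable), 44 (Arden), 40 (Cobalt), …
The 3 highest are Apex, Alder, Sable.
Total revenue = 117 + 114 + 67 = €298.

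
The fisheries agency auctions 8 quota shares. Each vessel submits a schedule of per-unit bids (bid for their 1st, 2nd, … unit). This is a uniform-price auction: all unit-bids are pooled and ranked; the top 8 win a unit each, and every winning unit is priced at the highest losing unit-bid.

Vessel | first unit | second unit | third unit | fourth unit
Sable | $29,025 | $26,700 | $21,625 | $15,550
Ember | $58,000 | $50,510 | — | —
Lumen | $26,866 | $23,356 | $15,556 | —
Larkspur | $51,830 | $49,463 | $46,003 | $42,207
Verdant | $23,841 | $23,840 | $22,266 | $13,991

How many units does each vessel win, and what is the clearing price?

Merging the schedules and taking the best 8: 58,000 (Ember-1), 51,830 (Larkspur-1), 50,510 (Ember-2), 49,463 (Larkspur-2), 46,003 (Larkspur-3), 42,207 (Larkspur-4), 29,025 (Sable-1), 26,866 (Lumen-1)
Highest rejected unit-bid = $26,700.
Allocation: Ember 2, Larkspur 4, Lumen 1, Sable 1.

Ember 2, Larkspur 4, Lumen 1, Sable 1; clearing price $26,700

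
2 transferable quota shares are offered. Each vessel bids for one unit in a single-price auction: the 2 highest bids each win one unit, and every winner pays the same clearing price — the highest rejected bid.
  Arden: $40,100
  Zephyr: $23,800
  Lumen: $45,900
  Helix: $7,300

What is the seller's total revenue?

Ordering the bids: 45,900 (Lumen), 40,100 (Arden), 23,800 (Zephyr), 7,300 (Helix)
Winners (2 units): Lumen, Arden.
First losing bid is Zephyr's $23,800, which sets the uniform price.
Total revenue = 2 × $23,800 = $47,600.

Total revenue: $47,600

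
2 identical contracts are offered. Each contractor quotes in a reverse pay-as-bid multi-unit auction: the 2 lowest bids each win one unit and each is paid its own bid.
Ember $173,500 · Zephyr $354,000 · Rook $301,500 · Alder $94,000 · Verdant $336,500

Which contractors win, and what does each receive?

Sorting: 94,000 (Alder), 173,500 (Ember), 301,500 (Rook), 336,500 (Verdant), …
The 2 lowest are Alder, Ember.
Each winner is paid its own bid: Alder $94,000, Ember $173,500.

Alder $94,000, Ember $173,500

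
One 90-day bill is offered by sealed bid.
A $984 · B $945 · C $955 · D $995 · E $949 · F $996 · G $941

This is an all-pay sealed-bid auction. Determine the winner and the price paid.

F pays $996

Bids ranked: 996 (F) > 995 (D) > 984 (A) > 955 (C) > 949 (E) > 945 (B) > …
F is highest and takes the item; every bidder forfeits their bid.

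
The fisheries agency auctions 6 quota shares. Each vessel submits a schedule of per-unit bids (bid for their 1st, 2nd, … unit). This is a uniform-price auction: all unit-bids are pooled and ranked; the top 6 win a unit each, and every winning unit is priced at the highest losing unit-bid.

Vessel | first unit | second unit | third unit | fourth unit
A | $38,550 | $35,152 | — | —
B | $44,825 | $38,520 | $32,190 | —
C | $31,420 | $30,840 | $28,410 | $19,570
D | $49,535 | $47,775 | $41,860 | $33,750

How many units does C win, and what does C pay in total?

Pooled unit-bids ranked (top 6): 49,535 (D-1), 47,775 (D-2), 44,825 (B-1), 41,860 (D-3), 38,550 (A-1), 38,520 (B-2)
Highest rejected unit-bid = $35,152.
C wins 0 unit(s) at $35,152 each.

C: 0 units, pays $0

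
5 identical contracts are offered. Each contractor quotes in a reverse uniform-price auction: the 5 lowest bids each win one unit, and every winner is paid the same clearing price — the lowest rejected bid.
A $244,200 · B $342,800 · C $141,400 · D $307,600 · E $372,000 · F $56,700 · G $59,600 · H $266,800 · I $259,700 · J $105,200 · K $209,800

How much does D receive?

D is paid $0

Sorting: 56,700 (F), 59,600 (G), 105,200 (J), 141,400 (C), 209,800 (K), 244,200 (A), 259,700 (I), …
Lowest 5: F, G, J, C, K.
First losing bid is A's $244,200, which sets the uniform price.
D does not win → is paid $0.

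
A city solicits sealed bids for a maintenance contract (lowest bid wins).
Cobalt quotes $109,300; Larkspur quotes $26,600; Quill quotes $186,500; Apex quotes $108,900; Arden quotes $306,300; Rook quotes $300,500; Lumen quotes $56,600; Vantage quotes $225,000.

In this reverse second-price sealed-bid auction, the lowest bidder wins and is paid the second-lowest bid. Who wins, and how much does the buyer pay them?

Larkspur is paid $56,600

Sorting bids: 26,600 (Larkspur) < 56,600 (Lumen) < 108,900 (Apex) < 109,300 (Cobalt) < 186,500 (Quill) < 225,000 (Vantage) < …
Second-price: Larkspur is paid Lumen's bid of $56,600.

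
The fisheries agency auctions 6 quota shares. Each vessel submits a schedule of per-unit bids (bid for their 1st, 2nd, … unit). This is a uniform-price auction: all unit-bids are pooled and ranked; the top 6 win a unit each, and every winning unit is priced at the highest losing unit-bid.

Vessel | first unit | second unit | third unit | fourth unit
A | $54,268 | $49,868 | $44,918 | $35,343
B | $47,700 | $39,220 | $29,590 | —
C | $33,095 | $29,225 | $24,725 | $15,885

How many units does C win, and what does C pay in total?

C: 0 units, pays $0

Pooled unit-bids ranked (top 6): 54,268 (A-1), 49,868 (A-2), 47,700 (B-1), 44,918 (A-3), 39,220 (B-2), 35,343 (A-4)
Highest rejected unit-bid = $33,095.
C wins 0 unit(s) at $33,095 each.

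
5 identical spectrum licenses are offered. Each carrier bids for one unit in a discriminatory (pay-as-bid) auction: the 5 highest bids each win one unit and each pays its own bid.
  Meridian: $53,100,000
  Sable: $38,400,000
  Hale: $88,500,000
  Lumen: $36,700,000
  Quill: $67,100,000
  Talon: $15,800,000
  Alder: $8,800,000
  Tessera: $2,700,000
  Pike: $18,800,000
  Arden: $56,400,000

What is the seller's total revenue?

Total revenue: $303,500,000

Ordering the bids: 88,500,000 (Hale), 67,100,000 (Quill), 56,400,000 (Arden), 53,100,000 (Meridian), 38,400,000 (Sable), 36,700,000 (Lumen), 18,800,000 (Pike), …
Top 5: Hale, Quill, Arden, Meridian, Sable.
Total revenue = 88,500,000 + 67,100,000 + 56,400,000 + 53,100,000 + 38,400,000 = $303,500,000.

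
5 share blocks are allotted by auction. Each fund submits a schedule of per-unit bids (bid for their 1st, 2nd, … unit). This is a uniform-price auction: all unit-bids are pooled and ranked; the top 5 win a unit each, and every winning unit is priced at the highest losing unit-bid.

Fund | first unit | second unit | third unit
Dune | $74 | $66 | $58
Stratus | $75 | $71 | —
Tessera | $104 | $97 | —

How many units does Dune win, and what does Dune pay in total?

Merging the schedules and taking the best 5: 104 (Tessera-1), 97 (Tessera-2), 75 (Stratus-1), 74 (Dune-1), 71 (Stratus-2)
Highest rejected unit-bid = $66.
Dune wins 1 unit(s) at $66 each.

Dune: 1 unit, pays $66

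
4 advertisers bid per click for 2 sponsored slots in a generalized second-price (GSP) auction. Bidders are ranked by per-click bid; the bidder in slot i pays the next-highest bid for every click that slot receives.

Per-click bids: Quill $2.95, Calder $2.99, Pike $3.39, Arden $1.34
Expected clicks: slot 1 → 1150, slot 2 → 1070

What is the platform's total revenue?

Total revenue: $6595.00

Per-click bids in order: $3.39 (Pike) > $2.99 (Calder) > $2.95 (Quill) > …
Slot 1: Pike pays $2.99 × 1150 = $3438.50
Slot 2: Calder pays $2.95 × 1070 = $3156.50
Total = $6595.00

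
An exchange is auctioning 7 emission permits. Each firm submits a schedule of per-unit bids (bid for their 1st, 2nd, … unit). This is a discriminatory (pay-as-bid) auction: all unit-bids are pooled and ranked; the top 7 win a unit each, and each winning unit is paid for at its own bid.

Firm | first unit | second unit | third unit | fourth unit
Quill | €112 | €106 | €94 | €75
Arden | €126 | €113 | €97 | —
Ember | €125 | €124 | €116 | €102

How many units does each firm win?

Pooled unit-bids ranked (top 7): 126 (Arden-1), 125 (Ember-1), 124 (Ember-2), 116 (Ember-3), 113 (Arden-2), 112 (Quill-1), 106 (Quill-2)
Next rejected bid: €102 (not a price — pay-as-bid).
Allocation: Arden 2, Ember 3, Quill 2.

Arden 2, Ember 3, Quill 2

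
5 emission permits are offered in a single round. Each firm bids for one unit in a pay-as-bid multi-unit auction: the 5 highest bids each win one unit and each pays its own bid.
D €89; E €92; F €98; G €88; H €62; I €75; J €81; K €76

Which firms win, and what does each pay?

Ordering the bids: 98 (F), 92 (E), 89 (D), 88 (G), 81 (J), 76 (K), 75 (I), …
The 5 highest are F, E, D, G, J.
Each winner pays its own bid: F €98, E €92, D €89, G €88, J €81.

F €98, E €92, D €89, G €88, J €81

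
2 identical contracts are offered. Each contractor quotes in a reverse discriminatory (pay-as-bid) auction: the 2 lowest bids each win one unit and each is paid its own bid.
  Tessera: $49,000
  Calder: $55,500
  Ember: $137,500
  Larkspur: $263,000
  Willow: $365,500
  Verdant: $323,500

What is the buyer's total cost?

Total cost: $104,500

Sorting: 49,000 (Tessera), 55,500 (Calder), 137,500 (Ember), 263,000 (Larkspur), …
Lowest 2: Tessera, Calder.
Total cost = 49,000 + 55,500 = $104,500.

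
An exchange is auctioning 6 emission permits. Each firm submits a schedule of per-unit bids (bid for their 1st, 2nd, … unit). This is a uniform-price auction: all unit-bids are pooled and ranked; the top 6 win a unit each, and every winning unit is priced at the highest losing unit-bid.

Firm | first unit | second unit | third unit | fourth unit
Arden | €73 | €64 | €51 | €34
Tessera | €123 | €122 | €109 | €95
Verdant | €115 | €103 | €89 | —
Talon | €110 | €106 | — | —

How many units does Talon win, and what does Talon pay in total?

Pooled unit-bids ranked (top 6): 123 (Tessera-1), 122 (Tessera-2), 115 (Verdant-1), 110 (Talon-1), 109 (Tessera-3), 106 (Talon-2)
First bid not allocated: €103.
Talon wins 2 unit(s) at €103 each.

Talon: 2 units, pays €206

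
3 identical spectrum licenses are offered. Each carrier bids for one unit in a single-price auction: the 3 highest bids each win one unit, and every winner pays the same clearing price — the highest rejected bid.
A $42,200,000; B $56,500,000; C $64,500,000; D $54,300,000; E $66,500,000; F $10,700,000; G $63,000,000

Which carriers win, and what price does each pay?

E, C, G; each pays $56,500,000

Sorting: 66,500,000 (E), 64,500,000 (C), 63,000,000 (G), 56,500,000 (B), 54,300,000 (D), …
The 3 highest are E, C, G.
Highest unsuccessful bid: $56,500,000 → clearing price.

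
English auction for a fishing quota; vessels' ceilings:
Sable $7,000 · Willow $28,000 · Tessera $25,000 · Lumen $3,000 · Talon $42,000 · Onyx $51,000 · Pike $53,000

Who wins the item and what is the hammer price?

Rule: the price rises until one bidder remains; the winner pays the price at which the last rival dropped out.
Limits in order: 53,000 (Pike) > 51,000 (Onyx) > 42,000 (Talon) > 28,000 (Willow) > 25,000 (Tessera) > 7,000 (Sable) > …
Bidding ends when Onyx exits at $51,000; Pike takes it.

Pike wins at $51,000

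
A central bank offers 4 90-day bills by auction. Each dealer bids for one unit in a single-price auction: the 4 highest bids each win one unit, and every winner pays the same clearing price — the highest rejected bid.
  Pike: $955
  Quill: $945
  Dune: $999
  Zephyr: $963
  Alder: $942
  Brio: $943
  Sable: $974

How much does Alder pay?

Bids ranked high→low: 999 (Dune), 974 (Sable), 963 (Zephyr), 955 (Pike), 945 (Quill), 943 (Brio), …
The 4 highest are Dune, Sable, Zephyr, Pike.
Highest unsuccessful bid: $945 → clearing price.
Alder does not win → pays $0.

Alder pays $0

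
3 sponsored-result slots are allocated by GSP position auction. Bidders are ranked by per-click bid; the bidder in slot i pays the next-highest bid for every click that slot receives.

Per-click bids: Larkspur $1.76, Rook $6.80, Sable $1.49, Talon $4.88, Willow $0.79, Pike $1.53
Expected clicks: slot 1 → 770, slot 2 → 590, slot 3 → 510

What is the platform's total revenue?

Total revenue: $5576.30

Sorting advertisers: $6.80 (Rook) > $4.88 (Talon) > $1.76 (Larkspur) > $1.53 (Pike) > …
Slot 1: Rook pays $4.88 × 770 = $3757.60
Slot 2: Talon pays $1.76 × 590 = $1038.40
Slot 3: Larkspur pays $1.53 × 510 = $780.30
Total = $5576.30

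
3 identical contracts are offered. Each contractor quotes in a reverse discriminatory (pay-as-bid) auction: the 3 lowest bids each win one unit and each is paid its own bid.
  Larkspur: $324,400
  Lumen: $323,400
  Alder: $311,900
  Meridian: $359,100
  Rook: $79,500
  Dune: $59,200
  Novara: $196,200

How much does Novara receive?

Novara is paid $196,200

Sorting: 59,200 (Dune), 79,500 (Rook), 196,200 (Novara), 311,900 (Alder), 323,400 (Lumen), …
The 3 lowest are Dune, Rook, Novara.
Novara wins → own bid $196,200.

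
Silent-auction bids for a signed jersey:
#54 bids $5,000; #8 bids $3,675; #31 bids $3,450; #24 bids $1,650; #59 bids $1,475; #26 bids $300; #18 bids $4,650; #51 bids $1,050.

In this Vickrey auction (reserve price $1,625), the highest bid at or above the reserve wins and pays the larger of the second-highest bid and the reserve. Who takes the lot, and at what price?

Sorting bids: 5,000 (#54) > 4,650 (#18) > 3,675 (#8) > 3,450 (#31) > 1,650 (#24) > 1,475 (#59) > …
#54 has the top bid at or above the reserve ($5,000).
max(second-highest $4,650, reserve $1,625) = $4,650; the reserve does not bind.

#54 pays $4,650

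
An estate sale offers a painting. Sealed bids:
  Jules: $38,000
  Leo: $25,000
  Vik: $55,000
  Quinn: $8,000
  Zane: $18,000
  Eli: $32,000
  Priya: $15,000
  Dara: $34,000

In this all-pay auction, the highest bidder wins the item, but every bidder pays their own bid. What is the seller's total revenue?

Rule: the highest bidder wins the item, but every bidder pays their own bid.
Bids in order: 55,000 (Vik) > 38,000 (Jules) > 34,000 (Dara) > 32,000 (Eli) > 25,000 (Leo) > 18,000 (Zane) > …
Vik wins with the top bid; all bids are sunk regardless.
Every bidder forfeits their bid regardless of winning.
Revenue = 38,000 + 25,000 + 55,000 + 8,000 + 18,000 + 32,000 + 15,000 + 34,000 = $225,000.

Total revenue: $225,000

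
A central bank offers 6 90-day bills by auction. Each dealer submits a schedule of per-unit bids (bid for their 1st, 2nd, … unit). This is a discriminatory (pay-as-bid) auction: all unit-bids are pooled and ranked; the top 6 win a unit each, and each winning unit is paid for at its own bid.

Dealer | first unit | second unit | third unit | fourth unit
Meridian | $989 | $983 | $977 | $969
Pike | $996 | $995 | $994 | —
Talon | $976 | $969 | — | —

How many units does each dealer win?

All unit-bids, highest first — top 6: 996 (Pike-1), 995 (Pike-2), 994 (Pike-3), 989 (Meridian-1), 983 (Meridian-2), 977 (Meridian-3)
Next rejected bid: $976 (not a price — pay-as-bid).
Allocation: Meridian 3, Pike 3.

Meridian 3, Pike 3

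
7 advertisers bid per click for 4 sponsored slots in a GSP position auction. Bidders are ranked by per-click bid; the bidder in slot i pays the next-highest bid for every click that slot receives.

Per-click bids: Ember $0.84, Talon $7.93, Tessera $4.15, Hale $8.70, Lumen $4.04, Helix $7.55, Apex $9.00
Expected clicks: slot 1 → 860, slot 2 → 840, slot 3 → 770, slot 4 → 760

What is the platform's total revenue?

Ranked by bid: $9.00 (Apex) > $8.70 (Hale) > $7.93 (Talon) > $7.55 (Helix) > $4.15 (Tessera) > …
Slot 1: Apex pays $8.70 × 860 = $7482.00
Slot 2: Hale pays $7.93 × 840 = $6661.20
Slot 3: Talon pays $7.55 × 770 = $5813.50
Slot 4: Helix pays $4.15 × 760 = $3154.00
Total = $23110.70

Total revenue: $23110.70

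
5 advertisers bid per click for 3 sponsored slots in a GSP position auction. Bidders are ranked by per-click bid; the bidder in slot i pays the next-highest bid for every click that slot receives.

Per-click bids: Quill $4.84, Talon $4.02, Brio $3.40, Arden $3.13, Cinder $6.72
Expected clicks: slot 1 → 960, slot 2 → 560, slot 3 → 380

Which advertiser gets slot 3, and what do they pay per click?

Per-click bids in order: $6.72 (Cinder) > $4.84 (Quill) > $4.02 (Talon) > $3.40 (Brio) > …
Slot 3 goes to the third-ranked bidder, Talon, who pays the next bid down: $3.40/click.

Talon; $3.40 per click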